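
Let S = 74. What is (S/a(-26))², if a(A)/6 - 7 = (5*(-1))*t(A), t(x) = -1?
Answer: 1369/1296 ≈ 1.0563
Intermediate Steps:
a(A) = 72 (a(A) = 42 + 6*((5*(-1))*(-1)) = 42 + 6*(-5*(-1)) = 42 + 6*5 = 42 + 30 = 72)
(S/a(-26))² = (74/72)² = (74*(1/72))² = (37/36)² = 1369/1296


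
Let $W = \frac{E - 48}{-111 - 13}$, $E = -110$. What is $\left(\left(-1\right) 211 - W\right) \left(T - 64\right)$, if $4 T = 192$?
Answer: $\frac{105288}{31} \approx 3396.4$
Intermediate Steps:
$W = \frac{79}{62}$ ($W = \frac{-110 - 48}{-111 - 13} = - \frac{158}{-124} = \left(-158\right) \left(- \frac{1}{124}\right) = \frac{79}{62} \approx 1.2742$)
$T = 48$ ($T = \frac{1}{4} \cdot 192 = 48$)
$\left(\left(-1\right) 211 - W\right) \left(T - 64\right) = \left(\left(-1\right) 211 - \frac{79}{62}\right) \left(48 - 64\right) = \left(-211 - \frac{79}{62}\right) \left(-16\right) = \left(- \frac{13161}{62}\right) \left(-16\right) = \frac{105288}{31}$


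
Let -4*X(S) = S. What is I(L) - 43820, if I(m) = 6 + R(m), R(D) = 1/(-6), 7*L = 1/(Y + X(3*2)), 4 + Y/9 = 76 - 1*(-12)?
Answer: -262885/6 ≈ -43814.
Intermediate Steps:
X(S) = -S/4
Y = 756 (Y = -36 + 9*(76 - 1*(-12)) = -36 + 9*(76 + 12) = -36 + 9*88 = -36 + 792 = 756)
L = 2/10563 (L = 1/(7*(756 - 3*2/4)) = 1/(7*(756 - ¼*6)) = 1/(7*(756 - 3/2)) = 1/(7*(1509/2)) = (⅐)*(2/1509) = 2/10563 ≈ 0.00018934)
R(D) = -⅙
I(m) = 35/6 (I(m) = 6 - ⅙ = 35/6)
I(L) - 43820 = 35/6 - 43820 = -262885/6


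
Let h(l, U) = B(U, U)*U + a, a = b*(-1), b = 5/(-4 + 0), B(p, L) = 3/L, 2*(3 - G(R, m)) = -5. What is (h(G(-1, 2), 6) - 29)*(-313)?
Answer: 30987/4 ≈ 7746.8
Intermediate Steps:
G(R, m) = 11/2 (G(R, m) = 3 - ½*(-5) = 3 + 5/2 = 11/2)
b = -5/4 (b = 5/(-4) = 5*(-¼) = -5/4 ≈ -1.2500)
a = 5/4 (a = -5/4*(-1) = 5/4 ≈ 1.2500)
h(l, U) = 17/4 (h(l, U) = (3/U)*U + 5/4 = 3 + 5/4 = 17/4)
(h(G(-1, 2), 6) - 29)*(-313) = (17/4 - 29)*(-313) = -99/4*(-313) = 30987/4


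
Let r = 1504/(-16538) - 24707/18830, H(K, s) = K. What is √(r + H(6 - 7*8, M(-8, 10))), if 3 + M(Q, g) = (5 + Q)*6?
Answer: I*√1246222293390292610/155705270 ≈ 7.1696*I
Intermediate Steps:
M(Q, g) = 27 + 6*Q (M(Q, g) = -3 + (5 + Q)*6 = -3 + (30 + 6*Q) = 27 + 6*Q)
r = -218462343/155705270 (r = 1504*(-1/16538) - 24707*1/18830 = -752/8269 - 24707/18830 = -218462343/155705270 ≈ -1.4030)
√(r + H(6 - 7*8, M(-8, 10))) = √(-218462343/155705270 + (6 - 7*8)) = √(-218462343/155705270 + (6 - 56)) = √(-218462343/155705270 - 50) = √(-8003725843/155705270) = I*√1246222293390292610/155705270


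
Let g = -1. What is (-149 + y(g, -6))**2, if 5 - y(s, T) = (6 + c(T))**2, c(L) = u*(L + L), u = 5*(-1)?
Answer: 20250000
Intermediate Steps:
u = -5
c(L) = -10*L (c(L) = -5*(L + L) = -10*L)
y(s, T) = 5 - (6 - 10*T)**2
(-149 + y(g, -6))**2 = (-149 + (5 - 4*(-3 + 5*(-6))**2))**2 = (-149 + (5 - 4*(-3 - 30)**2))**2 = (-149 + (5 - 4*(-33)**2))**2 = (-149 + (5 - 4*1089))**2 = (-149 + (5 - 4356))**2 = (-149 - 4351)**2 = (-4500)**2 = 20250000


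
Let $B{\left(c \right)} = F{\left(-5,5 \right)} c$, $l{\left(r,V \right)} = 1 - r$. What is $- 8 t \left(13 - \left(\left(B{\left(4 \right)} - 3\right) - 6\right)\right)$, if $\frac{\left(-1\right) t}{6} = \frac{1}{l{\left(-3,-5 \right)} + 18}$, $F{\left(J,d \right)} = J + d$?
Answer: $48$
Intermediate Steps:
$B{\left(c \right)} = 0$ ($B{\left(c \right)} = \left(-5 + 5\right) c = 0 c = 0$)
$t = - \frac{3}{11}$ ($t = - \frac{6}{\left(1 - -3\right) + 18} = - \frac{6}{\left(1 + 3\right) + 18} = - \frac{6}{4 + 18} = - \frac{6}{22} = \left(-6\right) \frac{1}{22} = - \frac{3}{11} \approx -0.27273$)
$- 8 t \left(13 - \left(\left(B{\left(4 \right)} - 3\right) - 6\right)\right) = \left(-8\right) \left(- \frac{3}{11}\right) \left(13 - \left(\left(0 - 3\right) - 6\right)\right) = \frac{24 \left(13 - \left(-3 - 6\right)\right)}{11} = \frac{24 \left(13 - -9\right)}{11} = \frac{24 \left(13 + 9\right)}{11} = \frac{24}{11} \cdot 22 = 48$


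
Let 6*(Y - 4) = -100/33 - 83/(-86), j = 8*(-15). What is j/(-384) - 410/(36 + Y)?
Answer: -108327385/10804144 ≈ -10.026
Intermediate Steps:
j = -120
Y = 62251/17028 (Y = 4 + (-100/33 - 83/(-86))/6 = 4 + (-100*1/33 - 83*(-1/86))/6 = 4 + (-100/33 + 83/86)/6 = 4 + (⅙)*(-5861/2838) = 4 - 5861/17028 = 62251/17028 ≈ 3.6558)
j/(-384) - 410/(36 + Y) = -120/(-384) - 410/(36 + 62251/17028) = -120*(-1/384) - 410/675259/17028 = 5/16 - 410*17028/675259 = 5/16 - 6981480/675259 = -108327385/10804144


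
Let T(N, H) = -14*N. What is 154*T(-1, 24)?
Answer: 2156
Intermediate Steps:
154*T(-1, 24) = 154*(-14*(-1)) = 154*14 = 2156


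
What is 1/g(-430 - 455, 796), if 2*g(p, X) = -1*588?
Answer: -1/294 ≈ -0.0034014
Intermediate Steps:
g(p, X) = -294 (g(p, X) = (-1*588)/2 = (1/2)*(-588) = -294)
1/g(-430 - 455, 796) = 1/(-294) = -1/294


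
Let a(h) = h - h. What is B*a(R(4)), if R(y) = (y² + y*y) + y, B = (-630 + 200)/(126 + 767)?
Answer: 0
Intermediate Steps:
B = -430/893 ≈ -0.48152
R(y) = y + 2*y² (R(y) = (y² + y²) + y = 2*y² + y = y + 2*y²)
a(h) = 0
B*a(R(4)) = -430/893*0 = 0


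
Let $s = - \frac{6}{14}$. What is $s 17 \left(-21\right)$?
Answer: $153$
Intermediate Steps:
$s = - \frac{3}{7}$ ($s = \left(-6\right) \frac{1}{14} = - \frac{3}{7} \approx -0.42857$)
$s 17 \left(-21\right) = \left(- \frac{3}{7}\right) 17 \left(-21\right) = \left(- \frac{51}{7}\right) \left(-21\right) = 153$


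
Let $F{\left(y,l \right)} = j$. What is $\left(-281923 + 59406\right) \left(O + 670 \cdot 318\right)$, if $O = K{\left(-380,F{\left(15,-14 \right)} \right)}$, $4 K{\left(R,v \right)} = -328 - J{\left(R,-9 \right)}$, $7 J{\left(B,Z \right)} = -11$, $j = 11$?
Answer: $- \frac{1326956765215}{28} \approx -4.7391 \cdot 10^{10}$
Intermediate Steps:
$J{\left(B,Z \right)} = - \frac{11}{7}$ ($J{\left(B,Z \right)} = \frac{1}{7} \left(-11\right) = - \frac{11}{7}$)
$F{\left(y,l \right)} = 11$
$K{\left(R,v \right)} = - \frac{2285}{28}$ ($K{\left(R,v \right)} = \frac{-328 - - \frac{11}{7}}{4} = \frac{-328 + \frac{11}{7}}{4} = \frac{1}{4} \left(- \frac{2285}{7}\right) = - \frac{2285}{28}$)
$O = - \frac{2285}{28} \approx -81.607$
$\left(-281923 + 59406\right) \left(O + 670 \cdot 318\right) = \left(-281923 + 59406\right) \left(- \frac{2285}{28} + 670 \cdot 318\right) = - 222517 \left(- \frac{2285}{28} + 213060\right) = \left(-222517\right) \frac{5963395}{28} = - \frac{1326956765215}{28}$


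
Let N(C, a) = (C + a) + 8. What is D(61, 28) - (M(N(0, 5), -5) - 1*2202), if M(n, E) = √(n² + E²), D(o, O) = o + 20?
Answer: 2283 - √194 ≈ 2269.1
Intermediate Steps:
D(o, O) = 20 + o
N(C, a) = 8 + C + a
M(n, E) = √(E² + n²)
D(61, 28) - (M(N(0, 5), -5) - 1*2202) = (20 + 61) - (√((-5)² + (8 + 0 + 5)²) - 1*2202) = 81 - (√(25 + 13²) - 2202) = 81 - (√(25 + 169) - 2202) = 81 - (√194 - 2202) = 81 - (-2202 + √194) = 81 + (2202 - √194) = 2283 - √194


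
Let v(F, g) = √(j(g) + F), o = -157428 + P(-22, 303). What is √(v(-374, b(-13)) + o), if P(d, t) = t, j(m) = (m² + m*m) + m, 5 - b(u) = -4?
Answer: √(-157125 + I*√203) ≈ 0.018 + 396.39*I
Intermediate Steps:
b(u) = 9 (b(u) = 5 - 1*(-4) = 5 + 4 = 9)
j(m) = m + 2*m² (j(m) = (m² + m²) + m = 2*m² + m = m + 2*m²)
o = -157125 (o = -157428 + 303 = -157125)
v(F, g) = √(F + g*(1 + 2*g)) (v(F, g) = √(g*(1 + 2*g) + F) = √(F + g*(1 + 2*g)))
√(v(-374, b(-13)) + o) = √(√(-374 + 9*(1 + 2*9)) - 157125) = √(√(-374 + 9*(1 + 18)) - 157125) = √(√(-374 + 9*19) - 157125) = √(√(-374 + 171) - 157125) = √(√(-203) - 157125) = √(I*√203 - 157125) = √(-157125 + I*√203)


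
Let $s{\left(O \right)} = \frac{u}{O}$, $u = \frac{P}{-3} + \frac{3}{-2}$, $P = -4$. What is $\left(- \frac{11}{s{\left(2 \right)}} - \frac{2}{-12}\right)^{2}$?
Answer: $\frac{628849}{36} \approx 17468.0$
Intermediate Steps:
$u = - \frac{1}{6}$ ($u = - \frac{4}{-3} + \frac{3}{-2} = \left(-4\right) \left(- \frac{1}{3}\right) + 3 \left(- \frac{1}{2}\right) = \frac{4}{3} - \frac{3}{2} = - \frac{1}{6} \approx -0.16667$)
$s{\left(O \right)} = - \frac{1}{6 O}$
$\left(- \frac{11}{s{\left(2 \right)}} - \frac{2}{-12}\right)^{2} = \left(- \frac{11}{\left(- \frac{1}{6}\right) \frac{1}{2}} - \frac{2}{-12}\right)^{2} = \left(- \frac{11}{\left(- \frac{1}{6}\right) \frac{1}{2}} - - \frac{1}{6}\right)^{2} = \left(- \frac{11}{- \frac{1}{12}} + \frac{1}{6}\right)^{2} = \left(\left(-11\right) \left(-12\right) + \frac{1}{6}\right)^{2} = \left(132 + \frac{1}{6}\right)^{2} = \left(\frac{793}{6}\right)^{2} = \frac{628849}{36}$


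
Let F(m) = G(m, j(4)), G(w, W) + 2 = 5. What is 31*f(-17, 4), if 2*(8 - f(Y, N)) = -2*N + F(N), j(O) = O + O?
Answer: 651/2 ≈ 325.50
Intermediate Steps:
j(O) = 2*O
G(w, W) = 3 (G(w, W) = -2 + 5 = 3)
F(m) = 3
f(Y, N) = 13/2 + N (f(Y, N) = 8 - (-2*N + 3)/2 = 8 - (3 - 2*N)/2 = 8 + (-3/2 + N) = 13/2 + N)
31*f(-17, 4) = 31*(13/2 + 4) = 31*(21/2) = 651/2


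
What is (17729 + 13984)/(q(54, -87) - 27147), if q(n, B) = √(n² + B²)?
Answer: -95656979/81883236 - 10571*√1165/81883236 ≈ -1.1726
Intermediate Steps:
q(n, B) = √(B² + n²)
(17729 + 13984)/(q(54, -87) - 27147) = (17729 + 13984)/(√((-87)² + 54²) - 27147) = 31713/(√(7569 + 2916) - 27147) = 31713/(√10485 - 27147) = 31713/(3*√1165 - 27147) = 31713/(-27147 + 3*√1165)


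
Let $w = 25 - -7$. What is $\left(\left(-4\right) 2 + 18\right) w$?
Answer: $320$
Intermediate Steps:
$w = 32$ ($w = 25 + 7 = 32$)
$\left(\left(-4\right) 2 + 18\right) w = \left(\left(-4\right) 2 + 18\right) 32 = \left(-8 + 18\right) 32 = 10 \cdot 32 = 320$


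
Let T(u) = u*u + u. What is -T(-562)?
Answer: -315282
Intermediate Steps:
T(u) = u + u**2 (T(u) = u**2 + u = u + u**2)
-T(-562) = -(-562)*(1 - 562) = -(-562)*(-561) = -1*315282 = -315282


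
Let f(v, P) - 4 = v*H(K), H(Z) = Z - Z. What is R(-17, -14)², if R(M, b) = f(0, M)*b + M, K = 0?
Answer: 5329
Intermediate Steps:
H(Z) = 0
f(v, P) = 4 (f(v, P) = 4 + v*0 = 4 + 0 = 4)
R(M, b) = M + 4*b (R(M, b) = 4*b + M = M + 4*b)
R(-17, -14)² = (-17 + 4*(-14))² = (-17 - 56)² = (-73)² = 5329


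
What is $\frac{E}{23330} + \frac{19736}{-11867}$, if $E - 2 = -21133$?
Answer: $- \frac{711202457}{276857110} \approx -2.5688$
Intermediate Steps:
$E = -21131$ ($E = 2 - 21133 = -21131$)
$\frac{E}{23330} + \frac{19736}{-11867} = - \frac{21131}{23330} + \frac{19736}{-11867} = \left(-21131\right) \frac{1}{23330} + 19736 \left(- \frac{1}{11867}\right) = - \frac{21131}{23330} - \frac{19736}{11867} = - \frac{711202457}{276857110}$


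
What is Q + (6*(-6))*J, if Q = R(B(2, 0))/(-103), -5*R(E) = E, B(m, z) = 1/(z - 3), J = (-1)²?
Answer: -55621/1545 ≈ -36.001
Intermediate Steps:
J = 1
B(m, z) = 1/(-3 + z)
R(E) = -E/5
Q = -1/1545 (Q = -1/(5*(-3 + 0))/(-103) = -⅕/(-3)*(-1/103) = -⅕*(-⅓)*(-1/103) = (1/15)*(-1/103) = -1/1545 ≈ -0.00064725)
Q + (6*(-6))*J = -1/1545 + (6*(-6))*1 = -1/1545 - 36*1 = -1/1545 - 36 = -55621/1545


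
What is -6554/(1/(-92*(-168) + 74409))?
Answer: -588975210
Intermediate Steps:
-6554/(1/(-92*(-168) + 74409)) = -6554/(1/(15456 + 74409)) = -6554/(1/89865) = -6554/1/89865 = -6554*89865 = -588975210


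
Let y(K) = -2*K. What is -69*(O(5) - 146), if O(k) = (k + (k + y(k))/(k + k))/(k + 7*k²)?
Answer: 402891/40 ≈ 10072.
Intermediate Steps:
O(k) = (-½ + k)/(k + 7*k²) (O(k) = (k + (k - 2*k)/(k + k))/(k + 7*k²) = (k + (-k)/((2*k)))/(k + 7*k²) = (k + (-k)*(1/(2*k)))/(k + 7*k²) = (k - ½)/(k + 7*k²) = (-½ + k)/(k + 7*k²))
-69*(O(5) - 146) = -69*((-½ + 5)/(5*(1 + 7*5)) - 146) = -69*((⅕)*(9/2)/(1 + 35) - 146) = -69*((⅕)*(9/2)/36 - 146) = -69*((⅕)*(1/36)*(9/2) - 146) = -69*(1/40 - 146) = -69*(-5839/40) = 402891/40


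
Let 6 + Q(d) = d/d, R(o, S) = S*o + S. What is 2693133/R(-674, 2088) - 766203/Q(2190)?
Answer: 119630375423/780680 ≈ 1.5324e+5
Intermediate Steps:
R(o, S) = S + S*o
Q(d) = -5 (Q(d) = -6 + d/d = -6 + 1 = -5)
2693133/R(-674, 2088) - 766203/Q(2190) = 2693133/((2088*(1 - 674))) - 766203/(-5) = 2693133/((2088*(-673))) - 766203*(-⅕) = 2693133/(-1405224) + 766203/5 = 2693133*(-1/1405224) + 766203/5 = -299237/156136 + 766203/5 = 119630375423/780680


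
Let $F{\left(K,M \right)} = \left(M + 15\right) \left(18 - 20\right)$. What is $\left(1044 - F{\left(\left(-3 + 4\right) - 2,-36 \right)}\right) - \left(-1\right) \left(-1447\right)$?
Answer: $-445$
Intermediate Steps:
$F{\left(K,M \right)} = -30 - 2 M$ ($F{\left(K,M \right)} = \left(15 + M\right) \left(-2\right) = -30 - 2 M$)
$\left(1044 - F{\left(\left(-3 + 4\right) - 2,-36 \right)}\right) - \left(-1\right) \left(-1447\right) = \left(1044 - \left(-30 - -72\right)\right) - \left(-1\right) \left(-1447\right) = \left(1044 - \left(-30 + 72\right)\right) - 1447 = \left(1044 - 42\right) - 1447 = 1002 - 1447 = -445$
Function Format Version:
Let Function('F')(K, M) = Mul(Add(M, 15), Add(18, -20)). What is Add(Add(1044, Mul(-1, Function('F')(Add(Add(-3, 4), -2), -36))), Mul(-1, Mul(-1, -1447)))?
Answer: -445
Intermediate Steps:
Function('F')(K, M) = Add(-30, Mul(-2, M)) (Function('F')(K, M) = Mul(Add(15, M), -2) = Add(-30, Mul(-2, M)))
Add(Add(1044, Mul(-1, Function('F')(Add(Add(-3, 4), -2), -36))), Mul(-1, Mul(-1, -1447))) = Add(Add(1044, Mul(-1, Add(-30, Mul(-2, -36)))), Mul(-1, Mul(-1, -1447))) = Add(Add(1044, Mul(-1, Add(-30, 72))), Mul(-1, 1447)) = Add(Add(1044, Mul(-1, 42)), -1447) = Add(Add(1044, -42), -1447) = Add(1002, -1447) = -445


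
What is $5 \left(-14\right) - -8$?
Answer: $-62$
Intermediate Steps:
$5 \left(-14\right) - -8 = -70 + \left(9 - 1\right) = -70 + 8 = -62$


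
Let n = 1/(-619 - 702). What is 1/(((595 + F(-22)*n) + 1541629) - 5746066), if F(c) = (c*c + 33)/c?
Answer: -2642/11106550517 ≈ -2.3788e-7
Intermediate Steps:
n = -1/1321 (n = 1/(-1321) = -1/1321 ≈ -0.00075700)
F(c) = (33 + c**2)/c (F(c) = (c**2 + 33)/c = (33 + c**2)/c)
1/(((595 + F(-22)*n) + 1541629) - 5746066) = 1/(((595 + (-22 + 33/(-22))*(-1/1321)) + 1541629) - 5746066) = 1/(((595 + (-22 + 33*(-1/22))*(-1/1321)) + 1541629) - 5746066) = 1/(((595 + (-22 - 3/2)*(-1/1321)) + 1541629) - 5746066) = 1/(((595 - 47/2*(-1/1321)) + 1541629) - 5746066) = 1/(((595 + 47/2642) + 1541629) - 5746066) = 1/((1572037/2642 + 1541629) - 5746066) = 1/(4074555855/2642 - 5746066) = 1/(-11106550517/2642) = -2642/11106550517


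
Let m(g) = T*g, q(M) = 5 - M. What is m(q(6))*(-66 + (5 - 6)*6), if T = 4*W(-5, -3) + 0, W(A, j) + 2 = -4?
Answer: -1728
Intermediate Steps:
W(A, j) = -6 (W(A, j) = -2 - 4 = -6)
T = -24 (T = 4*(-6) + 0 = -24 + 0 = -24)
m(g) = -24*g
m(q(6))*(-66 + (5 - 6)*6) = (-24*(5 - 1*6))*(-66 + (5 - 6)*6) = (-24*(5 - 6))*(-66 - 1*6) = (-24*(-1))*(-66 - 6) = 24*(-72) = -1728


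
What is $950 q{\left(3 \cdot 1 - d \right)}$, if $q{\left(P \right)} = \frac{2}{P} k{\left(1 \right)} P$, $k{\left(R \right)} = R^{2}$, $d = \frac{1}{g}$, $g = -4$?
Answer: $1900$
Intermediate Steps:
$d = - \frac{1}{4}$ ($d = \frac{1}{-4} = - \frac{1}{4} \approx -0.25$)
$q{\left(P \right)} = 2$ ($q{\left(P \right)} = \frac{2}{P} 1^{2} P = \frac{2}{P} 1 P = \frac{2}{P} P = 2$)
$950 q{\left(3 \cdot 1 - d \right)} = 950 \cdot 2 = 1900$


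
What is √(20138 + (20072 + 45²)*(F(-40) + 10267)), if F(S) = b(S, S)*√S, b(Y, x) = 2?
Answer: √(226890037 + 88388*I*√10) ≈ 15063.0 + 9.28*I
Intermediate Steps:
F(S) = 2*√S
√(20138 + (20072 + 45²)*(F(-40) + 10267)) = √(20138 + (20072 + 45²)*(2*√(-40) + 10267)) = √(20138 + (20072 + 2025)*(2*(2*I*√10) + 10267)) = √(20138 + 22097*(4*I*√10 + 10267)) = √(20138 + 22097*(10267 + 4*I*√10)) = √(20138 + (226869899 + 88388*I*√10)) = √(226890037 + 88388*I*√10)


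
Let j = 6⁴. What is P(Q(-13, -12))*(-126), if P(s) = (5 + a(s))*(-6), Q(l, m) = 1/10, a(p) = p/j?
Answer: 453607/120 ≈ 3780.1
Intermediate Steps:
j = 1296
a(p) = p/1296
Q(l, m) = ⅒
P(s) = -30 - s/216 (P(s) = (5 + s/1296)*(-6) = -30 - s/216)
P(Q(-13, -12))*(-126) = (-30 - 1/216*⅒)*(-126) = (-30 - 1/2160)*(-126) = -64801/2160*(-126) = 453607/120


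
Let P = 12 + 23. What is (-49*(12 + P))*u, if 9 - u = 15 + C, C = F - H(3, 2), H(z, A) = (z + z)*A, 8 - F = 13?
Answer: -25333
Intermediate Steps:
F = -5 (F = 8 - 1*13 = 8 - 13 = -5)
H(z, A) = 2*A*z (H(z, A) = (2*z)*A = 2*A*z)
P = 35
C = -17 (C = -5 - 2*2*3 = -5 - 1*12 = -5 - 12 = -17)
u = 11 (u = 9 - (15 - 17) = 9 - 1*(-2) = 9 + 2 = 11)
(-49*(12 + P))*u = -49*(12 + 35)*11 = -49*47*11 = -2303*11 = -25333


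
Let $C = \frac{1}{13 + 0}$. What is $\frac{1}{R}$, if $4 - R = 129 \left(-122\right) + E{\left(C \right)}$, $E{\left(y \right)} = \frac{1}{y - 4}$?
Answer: $\frac{51}{802855} \approx 6.3523 \cdot 10^{-5}$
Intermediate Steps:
$C = \frac{1}{13} \approx 0.076923$
$E{\left(y \right)} = \frac{1}{-4 + y}$
$R = \frac{802855}{51}$ ($R = 4 - \left(129 \left(-122\right) + \frac{1}{-4 + \frac{1}{13}}\right) = 4 - \left(-15738 + \frac{1}{- \frac{51}{13}}\right) = 4 - \left(-15738 - \frac{13}{51}\right) = 4 - - \frac{802651}{51} = 4 + \frac{802651}{51} = \frac{802855}{51} \approx 15742.0$)
$\frac{1}{R} = \frac{1}{\frac{802855}{51}} = \frac{51}{802855}$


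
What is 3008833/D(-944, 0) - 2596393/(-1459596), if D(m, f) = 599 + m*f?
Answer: 4393235850875/874298004 ≈ 5024.9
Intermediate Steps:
D(m, f) = 599 + f*m
3008833/D(-944, 0) - 2596393/(-1459596) = 3008833/(599 + 0*(-944)) - 2596393/(-1459596) = 3008833/(599 + 0) - 2596393*(-1/1459596) = 3008833/599 + 2596393/1459596 = 4393235850875/874298004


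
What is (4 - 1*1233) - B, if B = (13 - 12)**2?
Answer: -1230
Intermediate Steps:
B = 1 (B = 1**2 = 1)
(4 - 1*1233) - B = (4 - 1*1233) - 1*1 = (4 - 1233) - 1 = -1229 - 1 = -1230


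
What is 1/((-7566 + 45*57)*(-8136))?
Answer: 1/40688136 ≈ 2.4577e-8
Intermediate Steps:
1/((-7566 + 45*57)*(-8136)) = -1/8136/(-7566 + 2565) = -1/8136/(-5001) = -1/5001*(-1/8136) = 1/40688136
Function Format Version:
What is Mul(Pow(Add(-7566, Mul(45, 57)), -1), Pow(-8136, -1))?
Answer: Rational(1, 40688136) ≈ 2.4577e-8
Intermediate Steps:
Mul(Pow(Add(-7566, Mul(45, 57)), -1), Pow(-8136, -1)) = Mul(Pow(Add(-7566, 2565), -1), Rational(-1, 8136)) = Mul(Pow(-5001, -1), Rational(-1, 8136)) = Mul(Rational(-1, 5001), Rational(-1, 8136)) = Rational(1, 40688136)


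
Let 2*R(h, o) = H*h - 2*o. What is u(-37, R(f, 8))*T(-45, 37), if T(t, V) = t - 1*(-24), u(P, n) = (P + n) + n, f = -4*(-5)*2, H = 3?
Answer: -1407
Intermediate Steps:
f = 40 (f = 20*2 = 40)
R(h, o) = -o + 3*h/2 (R(h, o) = (3*h - 2*o)/2 = (-2*o + 3*h)/2 = -o + 3*h/2)
u(P, n) = P + 2*n
T(t, V) = 24 + t (T(t, V) = t + 24 = 24 + t)
u(-37, R(f, 8))*T(-45, 37) = (-37 + 2*(-1*8 + (3/2)*40))*(24 - 45) = (-37 + 2*(-8 + 60))*(-21) = (-37 + 2*52)*(-21) = (-37 + 104)*(-21) = 67*(-21) = -1407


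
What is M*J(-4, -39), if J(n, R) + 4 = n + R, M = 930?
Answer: -43710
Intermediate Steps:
J(n, R) = -4 + R + n (J(n, R) = -4 + (n + R) = -4 + (R + n) = -4 + R + n)
M*J(-4, -39) = 930*(-4 - 39 - 4) = 930*(-47) = -43710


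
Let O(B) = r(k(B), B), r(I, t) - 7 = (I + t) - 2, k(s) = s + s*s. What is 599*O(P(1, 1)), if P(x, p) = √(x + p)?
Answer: 4193 + 1198*√2 ≈ 5887.2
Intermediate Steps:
k(s) = s + s²
r(I, t) = 5 + I + t (r(I, t) = 7 + ((I + t) - 2) = 7 + (-2 + I + t) = 5 + I + t)
P(x, p) = √(p + x)
O(B) = 5 + B + B*(1 + B) (O(B) = 5 + B*(1 + B) + B = 5 + B + B*(1 + B))
599*O(P(1, 1)) = 599*(5 + √(1 + 1) + √(1 + 1)*(1 + √(1 + 1))) = 599*(5 + √2 + √2*(1 + √2)) = 2995 + 599*√2 + 599*√2*(1 + √2)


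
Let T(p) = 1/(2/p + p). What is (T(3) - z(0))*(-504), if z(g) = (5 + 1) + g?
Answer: 31752/11 ≈ 2886.5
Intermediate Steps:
T(p) = 1/(p + 2/p)
z(g) = 6 + g
(T(3) - z(0))*(-504) = (3/(2 + 3²) - (6 + 0))*(-504) = (3/(2 + 9) - 1*6)*(-504) = (3/11 - 6)*(-504) = -63/11*(-504) = 31752/11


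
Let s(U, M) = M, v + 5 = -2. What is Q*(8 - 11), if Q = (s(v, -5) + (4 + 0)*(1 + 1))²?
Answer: -27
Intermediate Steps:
v = -7 (v = -5 - 2 = -7)
Q = 9 (Q = (-5 + (4 + 0)*(1 + 1))² = (-5 + 4*2)² = (-5 + 8)² = 3² = 9)
Q*(8 - 11) = 9*(8 - 11) = 9*(-3) = -27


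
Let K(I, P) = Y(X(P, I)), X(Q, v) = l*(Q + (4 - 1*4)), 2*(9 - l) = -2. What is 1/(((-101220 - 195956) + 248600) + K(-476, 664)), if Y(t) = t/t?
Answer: -1/48575 ≈ -2.0587e-5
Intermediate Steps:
l = 10 (l = 9 - 1/2*(-2) = 9 + 1 = 10)
X(Q, v) = 10*Q (X(Q, v) = 10*(Q + (4 - 1*4)) = 10*(Q + (4 - 4)) = 10*(Q + 0) = 10*Q)
Y(t) = 1
K(I, P) = 1
1/(((-101220 - 195956) + 248600) + K(-476, 664)) = 1/(((-101220 - 195956) + 248600) + 1) = 1/((-297176 + 248600) + 1) = 1/(-48576 + 1) = 1/(-48575) = -1/48575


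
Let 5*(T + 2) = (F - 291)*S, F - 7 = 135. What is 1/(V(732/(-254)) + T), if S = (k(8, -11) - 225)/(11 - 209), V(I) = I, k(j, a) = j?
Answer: -125730/4720091 ≈ -0.026637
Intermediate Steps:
F = 142 (F = 7 + 135 = 142)
S = 217/198 (S = (8 - 225)/(11 - 209) = -217/(-198) = -217*(-1/198) = 217/198 ≈ 1.0960)
T = -34313/990 (T = -2 + ((142 - 291)*(217/198))/5 = -2 + (-149*217/198)/5 = -2 + (⅕)*(-32333/198) = -2 - 32333/990 = -34313/990 ≈ -34.660)
1/(V(732/(-254)) + T) = 1/(732/(-254) - 34313/990) = 1/(732*(-1/254) - 34313/990) = 1/(-366/127 - 34313/990) = 1/(-4720091/125730) = -125730/4720091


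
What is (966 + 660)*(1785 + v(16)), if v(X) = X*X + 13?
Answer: 3339804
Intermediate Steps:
v(X) = 13 + X² (v(X) = X² + 13 = 13 + X²)
(966 + 660)*(1785 + v(16)) = (966 + 660)*(1785 + (13 + 16²)) = 1626*(1785 + (13 + 256)) = 1626*(1785 + 269) = 1626*2054 = 3339804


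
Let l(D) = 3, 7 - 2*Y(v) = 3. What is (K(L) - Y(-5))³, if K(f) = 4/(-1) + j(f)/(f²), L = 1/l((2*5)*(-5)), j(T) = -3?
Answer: -35937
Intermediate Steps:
Y(v) = 2 (Y(v) = 7/2 - ½*3 = 7/2 - 3/2 = 2)
L = ⅓ (L = 1/3 = ⅓ ≈ 0.33333)
K(f) = -4 - 3/f² (K(f) = 4/(-1) - 3/f² = 4*(-1) - 3/f² = -4 - 3/f²)
(K(L) - Y(-5))³ = ((-4 - 3/3⁻²) - 1*2)³ = ((-4 - 3*9) - 2)³ = ((-4 - 27) - 2)³ = (-31 - 2)³ = (-33)³ = -35937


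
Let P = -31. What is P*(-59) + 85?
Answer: 1914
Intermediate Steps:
P*(-59) + 85 = -31*(-59) + 85 = 1829 + 85 = 1914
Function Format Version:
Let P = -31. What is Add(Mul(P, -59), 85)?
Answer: 1914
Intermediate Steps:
Add(Mul(P, -59), 85) = Add(Mul(-31, -59), 85) = Add(1829, 85) = 1914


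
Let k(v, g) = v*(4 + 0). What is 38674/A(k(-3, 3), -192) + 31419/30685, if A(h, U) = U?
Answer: -590339621/2945760 ≈ -200.40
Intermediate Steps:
k(v, g) = 4*v (k(v, g) = v*4 = 4*v)
38674/A(k(-3, 3), -192) + 31419/30685 = 38674/(-192) + 31419/30685 = 38674*(-1/192) + 31419*(1/30685) = -19337/96 + 31419/30685 = -590339621/2945760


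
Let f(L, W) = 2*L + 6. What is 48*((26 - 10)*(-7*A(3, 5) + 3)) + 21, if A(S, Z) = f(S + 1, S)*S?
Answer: -223467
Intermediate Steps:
f(L, W) = 6 + 2*L
A(S, Z) = S*(8 + 2*S) (A(S, Z) = (6 + 2*(S + 1))*S = (6 + 2*(1 + S))*S = (6 + (2 + 2*S))*S = (8 + 2*S)*S = S*(8 + 2*S))
48*((26 - 10)*(-7*A(3, 5) + 3)) + 21 = 48*((26 - 10)*(-14*3*(4 + 3) + 3)) + 21 = 48*(16*(-14*3*7 + 3)) + 21 = 48*(16*(-7*42 + 3)) + 21 = 48*(16*(-294 + 3)) + 21 = 48*(16*(-291)) + 21 = 48*(-4656) + 21 = -223488 + 21 = -223467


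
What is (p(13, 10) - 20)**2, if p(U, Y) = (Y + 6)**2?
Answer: 55696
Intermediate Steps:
p(U, Y) = (6 + Y)**2
(p(13, 10) - 20)**2 = ((6 + 10)**2 - 20)**2 = (16**2 - 20)**2 = (256 - 20)**2 = 236**2 = 55696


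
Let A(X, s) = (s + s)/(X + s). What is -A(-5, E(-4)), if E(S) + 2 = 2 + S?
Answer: -8/9 ≈ -0.88889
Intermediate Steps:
E(S) = S (E(S) = -2 + (2 + S) = S)
A(X, s) = 2*s/(X + s) (A(X, s) = (2*s)/(X + s) = 2*s/(X + s))
-A(-5, E(-4)) = -2*(-4)/(-5 - 4) = -2*(-4)/(-9) = -2*(-4)*(-1)/9 = -1*8/9 = -8/9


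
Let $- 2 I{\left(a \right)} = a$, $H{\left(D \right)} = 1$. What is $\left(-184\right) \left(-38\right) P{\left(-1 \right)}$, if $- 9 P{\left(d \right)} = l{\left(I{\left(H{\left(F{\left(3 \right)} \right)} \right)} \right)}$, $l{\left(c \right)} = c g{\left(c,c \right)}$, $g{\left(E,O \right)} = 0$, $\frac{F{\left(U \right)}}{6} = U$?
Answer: $0$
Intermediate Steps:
$F{\left(U \right)} = 6 U$
$I{\left(a \right)} = - \frac{a}{2}$
$l{\left(c \right)} = 0$ ($l{\left(c \right)} = c 0 = 0$)
$P{\left(d \right)} = 0$ ($P{\left(d \right)} = \left(- \frac{1}{9}\right) 0 = 0$)
$\left(-184\right) \left(-38\right) P{\left(-1 \right)} = \left(-184\right) \left(-38\right) 0 = 6992 \cdot 0 = 0$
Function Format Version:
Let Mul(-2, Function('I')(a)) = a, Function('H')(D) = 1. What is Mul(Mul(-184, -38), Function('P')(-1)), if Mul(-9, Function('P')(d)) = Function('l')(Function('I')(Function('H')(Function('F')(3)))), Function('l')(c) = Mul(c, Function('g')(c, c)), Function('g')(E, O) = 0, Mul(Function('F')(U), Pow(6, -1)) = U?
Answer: 0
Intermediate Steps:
Function('F')(U) = Mul(6, U)
Function('I')(a) = Mul(Rational(-1, 2), a)
Function('l')(c) = 0 (Function('l')(c) = Mul(c, 0) = 0)
Function('P')(d) = 0 (Function('P')(d) = Mul(Rational(-1, 9), 0) = 0)
Mul(Mul(-184, -38), Function('P')(-1)) = Mul(Mul(-184, -38), 0) = Mul(6992, 0) = 0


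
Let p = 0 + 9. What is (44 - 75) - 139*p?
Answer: -1282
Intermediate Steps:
p = 9
(44 - 75) - 139*p = (44 - 75) - 139*9 = -31 - 1251 = -1282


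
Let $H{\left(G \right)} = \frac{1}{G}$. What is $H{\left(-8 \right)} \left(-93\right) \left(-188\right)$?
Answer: $- \frac{4371}{2} \approx -2185.5$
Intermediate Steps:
$H{\left(-8 \right)} \left(-93\right) \left(-188\right) = \frac{1}{-8} \left(-93\right) \left(-188\right) = \left(- \frac{1}{8}\right) \left(-93\right) \left(-188\right) = \frac{93}{8} \left(-188\right) = - \frac{4371}{2}$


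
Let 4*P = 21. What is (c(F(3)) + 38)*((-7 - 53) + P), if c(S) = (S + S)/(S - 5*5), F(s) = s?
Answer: -90885/44 ≈ -2065.6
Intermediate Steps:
P = 21/4 (P = (1/4)*21 = 21/4 ≈ 5.2500)
c(S) = 2*S/(-25 + S) (c(S) = (2*S)/(S - 25) = (2*S)/(-25 + S) = 2*S/(-25 + S))
(c(F(3)) + 38)*((-7 - 53) + P) = (2*3/(-25 + 3) + 38)*((-7 - 53) + 21/4) = (2*3/(-22) + 38)*(-60 + 21/4) = (2*3*(-1/22) + 38)*(-219/4) = (-3/11 + 38)*(-219/4) = (415/11)*(-219/4) = -90885/44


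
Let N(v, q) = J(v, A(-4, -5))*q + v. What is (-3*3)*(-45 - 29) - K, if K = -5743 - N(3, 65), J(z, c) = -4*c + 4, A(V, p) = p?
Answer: 7972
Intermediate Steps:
J(z, c) = 4 - 4*c
N(v, q) = v + 24*q (N(v, q) = (4 - 4*(-5))*q + v = (4 + 20)*q + v = 24*q + v = v + 24*q)
K = -7306 (K = -5743 - (3 + 24*65) = -5743 - (3 + 1560) = -5743 - 1*1563 = -5743 - 1563 = -7306)
(-3*3)*(-45 - 29) - K = (-3*3)*(-45 - 29) - 1*(-7306) = -9*(-74) + 7306 = 666 + 7306 = 7972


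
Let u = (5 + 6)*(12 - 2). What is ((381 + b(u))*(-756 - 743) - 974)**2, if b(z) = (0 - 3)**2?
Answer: 342908621056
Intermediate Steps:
u = 110 (u = 11*10 = 110)
b(z) = 9 (b(z) = (-3)**2 = 9)
((381 + b(u))*(-756 - 743) - 974)**2 = ((381 + 9)*(-756 - 743) - 974)**2 = (390*(-1499) - 974)**2 = (-584610 - 974)**2 = (-585584)**2 = 342908621056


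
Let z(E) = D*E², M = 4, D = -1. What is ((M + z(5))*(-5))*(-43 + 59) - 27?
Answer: 1653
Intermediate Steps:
z(E) = -E²
((M + z(5))*(-5))*(-43 + 59) - 27 = ((4 - 1*5²)*(-5))*(-43 + 59) - 27 = ((4 - 1*25)*(-5))*16 - 27 = ((4 - 25)*(-5))*16 - 27 = -21*(-5)*16 - 27 = 105*16 - 27 = 1680 - 27 = 1653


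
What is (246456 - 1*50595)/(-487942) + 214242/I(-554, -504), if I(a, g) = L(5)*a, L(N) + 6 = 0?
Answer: 4328609500/67579967 ≈ 64.052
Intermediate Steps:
L(N) = -6 (L(N) = -6 + 0 = -6)
I(a, g) = -6*a
(246456 - 1*50595)/(-487942) + 214242/I(-554, -504) = (246456 - 1*50595)/(-487942) + 214242/((-6*(-554))) = (246456 - 50595)*(-1/487942) + 214242/3324 = 195861*(-1/487942) + 214242*(1/3324) = -195861/487942 + 35707/554 = 4328609500/67579967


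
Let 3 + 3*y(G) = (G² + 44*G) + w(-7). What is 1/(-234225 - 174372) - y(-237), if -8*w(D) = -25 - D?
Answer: -24919105243/1634388 ≈ -15247.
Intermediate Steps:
w(D) = 25/8 + D/8 (w(D) = -(-25 - D)/8 = 25/8 + D/8)
y(G) = -¼ + G²/3 + 44*G/3 (y(G) = -1 + ((G² + 44*G) + (25/8 + (⅛)*(-7)))/3 = -1 + ((G² + 44*G) + (25/8 - 7/8))/3 = -1 + ((G² + 44*G) + 9/4)/3 = -1 + (9/4 + G² + 44*G)/3 = -1 + (¾ + G²/3 + 44*G/3) = -¼ + G²/3 + 44*G/3)
1/(-234225 - 174372) - y(-237) = 1/(-234225 - 174372) - (-¼ + (⅓)*(-237)² + (44/3)*(-237)) = 1/(-408597) - (-¼ + (⅓)*56169 - 3476) = -1/408597 - (-¼ + 18723 - 3476) = -1/408597 - 1*60987/4 = -1/408597 - 60987/4 = -24919105243/1634388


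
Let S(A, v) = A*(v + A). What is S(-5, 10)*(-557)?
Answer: 13925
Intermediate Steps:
S(A, v) = A*(A + v)
S(-5, 10)*(-557) = -5*(-5 + 10)*(-557) = -5*5*(-557) = -25*(-557) = 13925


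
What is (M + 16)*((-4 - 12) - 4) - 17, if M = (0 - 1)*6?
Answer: -217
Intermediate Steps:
M = -6 (M = -1*6 = -6)
(M + 16)*((-4 - 12) - 4) - 17 = (-6 + 16)*((-4 - 12) - 4) - 17 = 10*(-16 - 4) - 17 = 10*(-20) - 17 = -200 - 17 = -217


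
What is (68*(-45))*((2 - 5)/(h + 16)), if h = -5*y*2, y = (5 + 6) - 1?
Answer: -765/7 ≈ -109.29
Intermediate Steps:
y = 10 (y = 11 - 1 = 10)
h = -100 (h = -5*10*2 = -50*2 = -100)
(68*(-45))*((2 - 5)/(h + 16)) = (68*(-45))*((2 - 5)/(-100 + 16)) = -(-9180)/(-84) = -(-9180)*(-1)/84 = -3060*1/28 = -765/7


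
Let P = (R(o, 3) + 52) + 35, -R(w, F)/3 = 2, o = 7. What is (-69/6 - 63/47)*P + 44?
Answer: -93631/94 ≈ -996.07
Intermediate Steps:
R(w, F) = -6 (R(w, F) = -3*2 = -6)
P = 81 (P = (-6 + 52) + 35 = 46 + 35 = 81)
(-69/6 - 63/47)*P + 44 = (-69/6 - 63/47)*81 + 44 = (-69*⅙ - 63*1/47)*81 + 44 = (-23/2 - 63/47)*81 + 44 = -1207/94*81 + 44 = -97767/94 + 44 = -93631/94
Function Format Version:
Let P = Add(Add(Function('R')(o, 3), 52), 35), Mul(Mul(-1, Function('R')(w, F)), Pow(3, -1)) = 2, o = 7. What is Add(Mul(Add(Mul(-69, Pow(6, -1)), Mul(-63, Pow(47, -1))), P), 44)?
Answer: Rational(-93631, 94) ≈ -996.07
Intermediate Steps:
Function('R')(w, F) = -6 (Function('R')(w, F) = Mul(-3, 2) = -6)
P = 81 (P = Add(Add(-6, 52), 35) = Add(46, 35) = 81)
Add(Mul(Add(Mul(-69, Pow(6, -1)), Mul(-63, Pow(47, -1))), P), 44) = Add(Mul(Add(Mul(-69, Pow(6, -1)), Mul(-63, Pow(47, -1))), 81), 44) = Add(Mul(Add(Mul(-69, Rational(1, 6)), Mul(-63, Rational(1, 47))), 81), 44) = Add(Mul(Add(Rational(-23, 2), Rational(-63, 47)), 81), 44) = Add(Mul(Rational(-1207, 94), 81), 44) = Add(Rational(-97767, 94), 44) = Rational(-93631, 94)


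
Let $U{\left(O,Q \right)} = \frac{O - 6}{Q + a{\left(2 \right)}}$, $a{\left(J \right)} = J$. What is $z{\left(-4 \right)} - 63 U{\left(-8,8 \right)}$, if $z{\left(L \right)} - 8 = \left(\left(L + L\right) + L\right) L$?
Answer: $\frac{721}{5} \approx 144.2$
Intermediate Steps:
$U{\left(O,Q \right)} = \frac{-6 + O}{2 + Q}$ ($U{\left(O,Q \right)} = \frac{O - 6}{Q + 2} = \frac{-6 + O}{2 + Q}$)
$z{\left(L \right)} = 8 + 3 L^{2}$ ($z{\left(L \right)} = 8 + \left(\left(L + L\right) + L\right) L = 8 + \left(2 L + L\right) L = 8 + 3 L L = 8 + 3 L^{2}$)
$z{\left(-4 \right)} - 63 U{\left(-8,8 \right)} = \left(8 + 3 \left(-4\right)^{2}\right) - 63 \frac{-6 - 8}{2 + 8} = \left(8 + 3 \cdot 16\right) - 63 \cdot \frac{1}{10} \left(-14\right) = \left(8 + 48\right) - 63 \cdot \frac{1}{10} \left(-14\right) = 56 - - \frac{441}{5} = 56 + \frac{441}{5} = \frac{721}{5}$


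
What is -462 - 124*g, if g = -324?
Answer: 39714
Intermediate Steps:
-462 - 124*g = -462 - 124*(-324) = -462 + 40176 = 39714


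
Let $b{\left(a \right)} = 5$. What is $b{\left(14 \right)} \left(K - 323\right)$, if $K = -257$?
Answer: $-2900$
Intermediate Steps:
$b{\left(14 \right)} \left(K - 323\right) = 5 \left(-257 - 323\right) = 5 \left(-580\right) = -2900$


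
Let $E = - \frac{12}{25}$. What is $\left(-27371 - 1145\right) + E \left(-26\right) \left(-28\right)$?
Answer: $- \frac{721636}{25} \approx -28865.0$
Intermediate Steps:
$E = - \frac{12}{25}$ ($E = \left(-12\right) \frac{1}{25} = - \frac{12}{25} \approx -0.48$)
$\left(-27371 - 1145\right) + E \left(-26\right) \left(-28\right) = \left(-27371 - 1145\right) + \left(- \frac{12}{25}\right) \left(-26\right) \left(-28\right) = -28516 + \frac{312}{25} \left(-28\right) = -28516 - \frac{8736}{25} = - \frac{721636}{25}$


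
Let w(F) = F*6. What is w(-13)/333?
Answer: -26/111 ≈ -0.23423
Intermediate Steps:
w(F) = 6*F
w(-13)/333 = (6*(-13))/333 = -78*1/333 = -26/111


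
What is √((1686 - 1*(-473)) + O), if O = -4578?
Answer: I*√2419 ≈ 49.183*I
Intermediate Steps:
√((1686 - 1*(-473)) + O) = √((1686 - 1*(-473)) - 4578) = √((1686 + 473) - 4578) = √(2159 - 4578) = √(-2419) = I*√2419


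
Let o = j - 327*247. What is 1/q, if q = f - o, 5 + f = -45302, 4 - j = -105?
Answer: 1/35353 ≈ 2.8286e-5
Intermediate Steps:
j = 109 (j = 4 - 1*(-105) = 4 + 105 = 109)
f = -45307 (f = -5 - 45302 = -45307)
o = -80660 (o = 109 - 327*247 = 109 - 80769 = -80660)
q = 35353 (q = -45307 - 1*(-80660) = -45307 + 80660 = 35353)
1/q = 1/35353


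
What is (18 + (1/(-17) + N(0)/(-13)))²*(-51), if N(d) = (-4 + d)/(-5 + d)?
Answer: -1171017147/71825 ≈ -16304.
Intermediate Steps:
N(d) = (-4 + d)/(-5 + d)
(18 + (1/(-17) + N(0)/(-13)))²*(-51) = (18 + (1/(-17) + ((-4 + 0)/(-5 + 0))/(-13)))²*(-51) = (18 + (1*(-1/17) + (-4/(-5))*(-1/13)))²*(-51) = (18 + (-1/17 - ⅕*(-4)*(-1/13)))²*(-51) = (18 + (-1/17 + (⅘)*(-1/13)))²*(-51) = (18 + (-1/17 - 4/65))²*(-51) = (18 - 133/1105)²*(-51) = (19757/1105)²*(-51) = (390339049/1221025)*(-51) = -1171017147/71825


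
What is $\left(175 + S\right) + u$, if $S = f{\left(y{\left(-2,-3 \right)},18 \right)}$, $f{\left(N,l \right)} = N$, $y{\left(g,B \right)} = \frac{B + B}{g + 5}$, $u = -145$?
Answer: $28$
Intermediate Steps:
$y{\left(g,B \right)} = \frac{2 B}{5 + g}$
$S = -2$ ($S = 2 \left(-3\right) \frac{1}{5 - 2} = 2 \left(-3\right) \frac{1}{3} = -2$)
$\left(175 + S\right) + u = \left(175 - 2\right) - 145 = 173 - 145 = 28$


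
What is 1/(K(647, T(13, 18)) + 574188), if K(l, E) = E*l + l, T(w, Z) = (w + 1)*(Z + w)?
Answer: 1/855633 ≈ 1.1687e-6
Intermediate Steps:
T(w, Z) = (1 + w)*(Z + w)
K(l, E) = l + E*l
1/(K(647, T(13, 18)) + 574188) = 1/(647*(1 + (18 + 13 + 13² + 18*13)) + 574188) = 1/(647*(1 + (18 + 13 + 169 + 234)) + 574188) = 1/(647*(1 + 434) + 574188) = 1/(647*435 + 574188) = 1/(281445 + 574188) = 1/855633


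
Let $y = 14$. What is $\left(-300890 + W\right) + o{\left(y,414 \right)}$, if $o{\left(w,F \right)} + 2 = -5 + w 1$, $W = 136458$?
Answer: $-164425$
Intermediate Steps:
$o{\left(w,F \right)} = -7 + w$ ($o{\left(w,F \right)} = -2 + \left(-5 + w 1\right) = -2 + \left(-5 + w\right) = -7 + w$)
$\left(-300890 + W\right) + o{\left(y,414 \right)} = \left(-300890 + 136458\right) + \left(-7 + 14\right) = -164432 + 7 = -164425$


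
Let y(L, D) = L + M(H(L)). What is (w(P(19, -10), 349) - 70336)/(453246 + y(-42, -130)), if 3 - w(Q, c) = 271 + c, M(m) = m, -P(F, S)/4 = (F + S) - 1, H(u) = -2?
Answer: -70953/453202 ≈ -0.15656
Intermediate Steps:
P(F, S) = 4 - 4*F - 4*S (P(F, S) = -4*((F + S) - 1) = -4*(-1 + F + S) = 4 - 4*F - 4*S)
y(L, D) = -2 + L (y(L, D) = L - 2 = -2 + L)
w(Q, c) = -268 - c (w(Q, c) = 3 - (271 + c) = 3 + (-271 - c) = -268 - c)
(w(P(19, -10), 349) - 70336)/(453246 + y(-42, -130)) = ((-268 - 1*349) - 70336)/(453246 + (-2 - 42)) = ((-268 - 349) - 70336)/(453246 - 44) = (-617 - 70336)/453202 = -70953*1/453202 = -70953/453202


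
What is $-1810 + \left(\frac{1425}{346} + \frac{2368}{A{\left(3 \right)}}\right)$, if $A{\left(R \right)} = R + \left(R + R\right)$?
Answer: $- \frac{4804187}{3114} \approx -1542.8$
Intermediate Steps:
$A{\left(R \right)} = 3 R$ ($A{\left(R \right)} = R + 2 R = 3 R$)
$-1810 + \left(\frac{1425}{346} + \frac{2368}{A{\left(3 \right)}}\right) = -1810 + \left(\frac{1425}{346} + \frac{2368}{3 \cdot 3}\right) = -1810 + \left(1425 \cdot \frac{1}{346} + \frac{2368}{9}\right) = -1810 + \left(\frac{1425}{346} + 2368 \cdot \frac{1}{9}\right) = -1810 + \left(\frac{1425}{346} + \frac{2368}{9}\right) = -1810 + \frac{832153}{3114} = - \frac{4804187}{3114}$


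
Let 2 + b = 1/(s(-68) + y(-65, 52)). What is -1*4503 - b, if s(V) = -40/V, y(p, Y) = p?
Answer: -4928578/1095 ≈ -4501.0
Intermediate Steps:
b = -2207/1095 (b = -2 + 1/(-40/(-68) - 65) = -2 + 1/(-40*(-1/68) - 65) = -2 + 1/(10/17 - 65) = -2 + 1/(-1095/17) = -2 - 17/1095 = -2207/1095 ≈ -2.0155)
-1*4503 - b = -1*4503 - 1*(-2207/1095) = -4503 + 2207/1095 = -4928578/1095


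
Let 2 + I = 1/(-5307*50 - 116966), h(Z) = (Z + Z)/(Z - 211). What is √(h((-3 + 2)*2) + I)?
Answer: I*√3284562905653755/40716654 ≈ 1.4076*I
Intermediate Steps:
h(Z) = 2*Z/(-211 + Z) (h(Z) = (2*Z)/(-211 + Z) = 2*Z/(-211 + Z))
I = -764633/382316 (I = -2 + 1/(-5307*50 - 116966) = -2 + 1/(-265350 - 116966) = -2 + 1/(-382316) = -2 - 1/382316 = -764633/382316 ≈ -2.0000)
√(h((-3 + 2)*2) + I) = √(2*((-3 + 2)*2)/(-211 + (-3 + 2)*2) - 764633/382316) = √(2*(-1*2)/(-211 - 1*2) - 764633/382316) = √(2*(-2)/(-211 - 2) - 764633/382316) = √(2*(-2)/(-213) - 764633/382316) = √(2*(-2)*(-1/213) - 764633/382316) = √(4/213 - 764633/382316) = √(-161337565/81433308) = I*√3284562905653755/40716654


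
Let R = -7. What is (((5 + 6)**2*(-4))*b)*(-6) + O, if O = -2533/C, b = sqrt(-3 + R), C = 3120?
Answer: -2533/3120 + 2904*I*sqrt(10) ≈ -0.81186 + 9183.3*I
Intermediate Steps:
b = I*sqrt(10) (b = sqrt(-3 - 7) = sqrt(-10) = I*sqrt(10) ≈ 3.1623*I)
O = -2533/3120 ≈ -0.81186
(((5 + 6)**2*(-4))*b)*(-6) + O = (((5 + 6)**2*(-4))*(I*sqrt(10)))*(-6) - 2533/3120 = ((11**2*(-4))*(I*sqrt(10)))*(-6) - 2533/3120 = ((121*(-4))*(I*sqrt(10)))*(-6) - 2533/3120 = -484*I*sqrt(10)*(-6) - 2533/3120 = 2904*I*sqrt(10) - 2533/3120 = -2533/3120 + 2904*I*sqrt(10)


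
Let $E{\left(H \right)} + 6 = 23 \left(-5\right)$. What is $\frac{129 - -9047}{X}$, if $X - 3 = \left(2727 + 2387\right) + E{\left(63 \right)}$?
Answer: $\frac{2294}{1249} \approx 1.8367$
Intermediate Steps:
$E{\left(H \right)} = -121$ ($E{\left(H \right)} = -6 + 23 \left(-5\right) = -6 - 115 = -121$)
$X = 4996$ ($X = 3 + \left(\left(2727 + 2387\right) - 121\right) = 3 + \left(5114 - 121\right) = 3 + 4993 = 4996$)
$\frac{129 - -9047}{X} = \frac{129 - -9047}{4996} = \left(129 + 9047\right) \frac{1}{4996} = 9176 \cdot \frac{1}{4996} = \frac{2294}{1249}$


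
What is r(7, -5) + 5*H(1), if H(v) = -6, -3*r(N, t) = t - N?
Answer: -26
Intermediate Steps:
r(N, t) = -t/3 + N/3 (r(N, t) = -(t - N)/3 = -t/3 + N/3)
r(7, -5) + 5*H(1) = (-⅓*(-5) + (⅓)*7) + 5*(-6) = (5/3 + 7/3) - 30 = 4 - 30 = -26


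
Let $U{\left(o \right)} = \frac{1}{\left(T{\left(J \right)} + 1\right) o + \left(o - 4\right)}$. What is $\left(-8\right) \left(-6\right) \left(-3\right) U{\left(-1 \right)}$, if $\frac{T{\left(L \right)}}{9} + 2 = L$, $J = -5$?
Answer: $- \frac{48}{19} \approx -2.5263$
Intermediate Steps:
$T{\left(L \right)} = -18 + 9 L$
$U{\left(o \right)} = \frac{1}{-4 - 61 o}$ ($U{\left(o \right)} = \frac{1}{\left(\left(-18 + 9 \left(-5\right)\right) + 1\right) o + \left(o - 4\right)} = \frac{1}{\left(\left(-18 - 45\right) + 1\right) o + \left(-4 + o\right)} = \frac{1}{\left(-63 + 1\right) o + \left(-4 + o\right)} = \frac{1}{- 62 o + \left(-4 + o\right)} = \frac{1}{-4 - 61 o}$)
$\left(-8\right) \left(-6\right) \left(-3\right) U{\left(-1 \right)} = \left(-8\right) \left(-6\right) \left(-3\right) \left(- \frac{1}{4 + 61 \left(-1\right)}\right) = 48 \left(-3\right) \left(- \frac{1}{4 - 61}\right) = - 144 \left(- \frac{1}{-57}\right) = - 144 \left(\left(-1\right) \left(- \frac{1}{57}\right)\right) = \left(-144\right) \frac{1}{57} = - \frac{48}{19}$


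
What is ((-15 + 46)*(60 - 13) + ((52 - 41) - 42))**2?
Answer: 2033476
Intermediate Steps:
((-15 + 46)*(60 - 13) + ((52 - 41) - 42))**2 = (31*47 + (11 - 42))**2 = (1457 - 31)**2 = 1426**2 = 2033476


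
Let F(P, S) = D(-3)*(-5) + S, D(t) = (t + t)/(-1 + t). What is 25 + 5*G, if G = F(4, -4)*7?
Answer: -755/2 ≈ -377.50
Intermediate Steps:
D(t) = 2*t/(-1 + t) (D(t) = (2*t)/(-1 + t) = 2*t/(-1 + t))
F(P, S) = -15/2 + S (F(P, S) = (2*(-3)/(-1 - 3))*(-5) + S = (2*(-3)/(-4))*(-5) + S = (2*(-3)*(-1/4))*(-5) + S = (3/2)*(-5) + S = -15/2 + S)
G = -161/2 (G = (-15/2 - 4)*7 = -23/2*7 = -161/2 ≈ -80.500)
25 + 5*G = 25 + 5*(-161/2) = 25 - 805/2 = -755/2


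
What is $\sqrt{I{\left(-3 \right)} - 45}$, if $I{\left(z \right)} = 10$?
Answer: $i \sqrt{35} \approx 5.9161 i$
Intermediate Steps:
$\sqrt{I{\left(-3 \right)} - 45} = \sqrt{10 - 45} = \sqrt{-35} = i \sqrt{35}$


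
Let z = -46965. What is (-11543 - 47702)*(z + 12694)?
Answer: 2030385395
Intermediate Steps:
(-11543 - 47702)*(z + 12694) = (-11543 - 47702)*(-46965 + 12694) = -59245*(-34271) = 2030385395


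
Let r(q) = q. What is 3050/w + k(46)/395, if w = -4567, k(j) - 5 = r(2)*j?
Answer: -761751/1803965 ≈ -0.42227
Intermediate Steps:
k(j) = 5 + 2*j
3050/w + k(46)/395 = 3050/(-4567) + (5 + 2*46)/395 = 3050*(-1/4567) + (5 + 92)*(1/395) = -3050/4567 + 97*(1/395) = -3050/4567 + 97/395 = -761751/1803965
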